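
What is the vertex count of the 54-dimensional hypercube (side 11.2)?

An n-cube has 2^n vertices; for n = 54 that is 2^54 = 18014398509481984.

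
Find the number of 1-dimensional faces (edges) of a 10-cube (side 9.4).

Each of the 2^10 = 1024 vertices has degree 10; total edges = 10·2^10/2 = 5120.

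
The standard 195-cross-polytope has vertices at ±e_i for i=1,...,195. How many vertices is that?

Number of vertices = 2n = 390.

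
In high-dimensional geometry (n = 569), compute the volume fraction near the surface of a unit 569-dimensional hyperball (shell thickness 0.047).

1 - (1-0.047)^569 ≈ 1 - 1.27e-12 ≈ (100 - 1.27e-10)%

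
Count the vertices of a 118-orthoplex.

An n-cross-polytope has 2n vertices; here n = 118, giving 236.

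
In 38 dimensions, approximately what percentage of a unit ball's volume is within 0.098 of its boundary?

1 - (1-0.098)^38 ≈ 0.980146 ≈ 98.01%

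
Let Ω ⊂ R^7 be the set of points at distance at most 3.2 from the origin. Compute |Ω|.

Volume = π^{7/2}·(3.2)^7/Γ(9/2) ≈ 16234.2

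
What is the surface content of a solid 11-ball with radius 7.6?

|∂B_11(7.6)| ≈ 1.3324e+10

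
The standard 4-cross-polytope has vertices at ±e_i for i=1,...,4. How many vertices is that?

The vertices are ±e_1, ..., ±e_4, so there are 2·4 = 8.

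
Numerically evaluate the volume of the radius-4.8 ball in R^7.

V_7(4.8) = π^(7/2) · (4.8)^7 / Γ(7/2 + 1) ≈ 277376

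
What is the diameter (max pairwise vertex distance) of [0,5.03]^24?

d = √(5.03² + 5.03² + ... + 5.03²) [24 terms] = √(24·5.03²) = 5.03√24 ≈ 24.6419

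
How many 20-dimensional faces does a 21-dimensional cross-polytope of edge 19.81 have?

f_20(21-orthoplex) = 2^21 · (21 choose 21) = 2097152.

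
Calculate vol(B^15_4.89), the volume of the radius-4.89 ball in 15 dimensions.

V_15(4.89) = π^(15/2) · (4.89)^15 / Γ(15/2 + 1) ≈ 8.33802e+09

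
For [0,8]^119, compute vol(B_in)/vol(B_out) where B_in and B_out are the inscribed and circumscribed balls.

V_in/V_out = n^(-n/2) = 119^(-119/2) ≈ 3.19857e-124.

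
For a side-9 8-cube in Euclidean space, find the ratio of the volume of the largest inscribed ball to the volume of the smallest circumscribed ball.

V_in / V_out = (r_in/r_out)^8 = (1/√8)^8 = 8^(-8/2) ≈ 0.000244141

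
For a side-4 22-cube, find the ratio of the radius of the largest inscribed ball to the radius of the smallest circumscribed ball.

r_in = 4/2 (half the side); r_out = 4√22/2 (half the diagonal). Ratio = 1/√22 ≈ 0.213201.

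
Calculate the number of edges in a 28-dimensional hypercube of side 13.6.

Each of the 2^28 = 268435456 vertices has degree 28; total edges = 28·2^28/2 = 3758096384.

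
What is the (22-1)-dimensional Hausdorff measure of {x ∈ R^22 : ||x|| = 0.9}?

|∂B_22(0.9)| ≈ 0.0177422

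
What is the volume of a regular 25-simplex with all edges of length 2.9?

V = (2.9^25 / 25!) · √((25+1) / 2^25) ≈ 2.06023e-17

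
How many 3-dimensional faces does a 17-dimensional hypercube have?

f_3(17-cube) = (17 choose 3) · 2^14 = 11141120.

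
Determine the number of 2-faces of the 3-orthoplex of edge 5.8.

Each 2-face is the convex hull of 3 vertices, one chosen as ±e_i from each of 3 distinct axes: 2^3·C(3,3) = 8.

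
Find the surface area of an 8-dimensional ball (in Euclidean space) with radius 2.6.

S_8(2.6) = 2·π^(8/2)·(2.6)^7 / Γ(8/2) ≈ 26079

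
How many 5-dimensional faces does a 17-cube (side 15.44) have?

f_5(17-cube) = (17 choose 5) · 2^12 = 25346048.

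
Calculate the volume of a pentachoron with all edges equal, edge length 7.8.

V = (7.8^4 / 4!) · √((4+1) / 2^4) ≈ 86.2169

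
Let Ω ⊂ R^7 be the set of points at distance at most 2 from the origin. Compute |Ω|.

Volume = π^{7/2}·(2)^7/Γ(9/2) = 2048·π^3/105 ≈ 604.77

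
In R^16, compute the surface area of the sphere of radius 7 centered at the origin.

S = n·V_n(r)/r = 16·V_16(7)/7 (volume-to-surface relation), giving 678223072849·π^8/360 ≈ 1.78759e+13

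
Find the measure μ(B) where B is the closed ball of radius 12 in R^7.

V_7(12) = π^(7/2) · (12)^7 / Γ(7/2 + 1) = 191102976·π^3/35 ≈ 1.69297e+08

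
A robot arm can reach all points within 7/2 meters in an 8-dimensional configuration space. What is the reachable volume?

V = 5764801·π^4/6144 ≈ 91397.1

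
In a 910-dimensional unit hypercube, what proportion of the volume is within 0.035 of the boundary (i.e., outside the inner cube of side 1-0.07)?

1 - (1 - 2·0.035)^910 = 1 - 0.93^910 ≈ 1 - 2.087e-29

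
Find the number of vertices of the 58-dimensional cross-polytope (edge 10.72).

The vertices are ±e_1, ..., ±e_58, so there are 2·58 = 116.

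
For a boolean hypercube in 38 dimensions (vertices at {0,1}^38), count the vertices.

Each vertex is a binary string of length 38, so there are 2^38 = 274877906944.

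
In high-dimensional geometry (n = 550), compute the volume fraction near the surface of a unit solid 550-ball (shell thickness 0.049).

1 - (1-0.049)^550 ≈ 1 - 9.984e-13 ≈ (100 - 9.98e-11)%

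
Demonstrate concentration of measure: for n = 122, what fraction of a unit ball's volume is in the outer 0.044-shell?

1 - (1-0.044)^122 ≈ 0.995871 ≈ 99.59%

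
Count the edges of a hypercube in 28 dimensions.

An n-cube has n·2^(n-1) edges. With n = 28: 28·134217728 = 3758096384.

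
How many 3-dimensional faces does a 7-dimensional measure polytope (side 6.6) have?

An n-cube has C(n,k)·2^(n-k) k-faces. Here C(7,3)·2^4 = 35·16 = 560.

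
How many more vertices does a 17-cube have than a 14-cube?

The 17-cube has 2^17 = 131072 vertices. The 14-cube has 2^14 = 16384 vertices. Difference: 131072 - 16384 = 114688.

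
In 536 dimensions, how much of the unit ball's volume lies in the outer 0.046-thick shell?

Shell fraction = 1 - (1-0.046)^536 ≈ 1 - 1.091e-11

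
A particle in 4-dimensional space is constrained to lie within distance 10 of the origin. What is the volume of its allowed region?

V = 5000·π^2 ≈ 49348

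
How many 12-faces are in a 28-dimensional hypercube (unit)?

An n-cube has C(n,k)·2^(n-k) k-faces. Here C(28,12)·2^16 = 30421755·65536 = 1993720135680.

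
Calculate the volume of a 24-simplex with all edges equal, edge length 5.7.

V_24 = √(25) · 5.7^24 / (24! · 2^(24/2)) ≈ 2.72208e-09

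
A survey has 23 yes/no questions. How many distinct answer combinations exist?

An n-cube has 2^n vertices; for n = 23 that is 2^23 = 8388608.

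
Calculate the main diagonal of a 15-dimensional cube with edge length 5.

||(5,5,...,5)|| = √(15)·5 ≈ 19.3649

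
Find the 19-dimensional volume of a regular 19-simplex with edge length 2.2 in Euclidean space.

Volume = 2.2^19 · √(20/2^19) / 19! ≈ 1.62804e-13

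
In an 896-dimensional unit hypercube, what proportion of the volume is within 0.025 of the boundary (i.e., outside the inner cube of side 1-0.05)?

The inner cube has side 1-2·0.025 = 0.95 and volume (0.95)^896 ≈ 1.097e-20, so the shell holds 1 - 1.097e-20 of the volume.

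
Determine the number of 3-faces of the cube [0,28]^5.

An n-cube has C(n,k)·2^(n-k) k-faces. Here C(5,3)·2^2 = 10·4 = 40.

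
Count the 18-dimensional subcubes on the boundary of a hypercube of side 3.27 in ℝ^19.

Number of 18-faces = C(19,18) · 2^(19-18) = 19 · 2 = 38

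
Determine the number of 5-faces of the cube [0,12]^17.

Number of 5-faces = C(17,5) · 2^(17-5) = 6188 · 4096 = 25346048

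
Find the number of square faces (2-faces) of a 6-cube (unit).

f_2(6-cube) = (6 choose 2) · 2^4 = 240.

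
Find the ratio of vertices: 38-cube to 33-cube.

The 38-cube has 2^38 = 274877906944 vertices. The 33-cube has 2^33 = 8589934592 vertices. Ratio: 274877906944/8589934592 = 32.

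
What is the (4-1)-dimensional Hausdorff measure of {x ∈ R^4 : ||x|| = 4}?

The surface area of an n-ball is 2π^(n/2) r^(n-1) / Γ(n/2). For n=4, r=4: 128·π^2 ≈ 1263.31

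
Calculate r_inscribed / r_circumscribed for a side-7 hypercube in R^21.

Ratio = (s/2)/(s√21/2) = 21^(-1/2) ≈ 0.218218.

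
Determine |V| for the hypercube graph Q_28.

Number of vertices = 2^28 = 268435456.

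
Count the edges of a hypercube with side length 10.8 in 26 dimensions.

The 26-cube has n·2^(n-1) = 26·2^25 = 26·33554432 = 872415232 edges.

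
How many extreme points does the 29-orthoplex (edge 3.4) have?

The 29-dimensional cross-polytope has 2n = 2·29 = 58 vertices.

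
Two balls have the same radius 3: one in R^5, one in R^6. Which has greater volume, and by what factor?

V_5(3) ≈ 1279.1, V_6(3) ≈ 3767.26. The 6-ball is larger by a factor of 2.945.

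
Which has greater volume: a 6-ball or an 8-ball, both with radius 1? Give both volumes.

V_6(1) ≈ 5.16771. V_8(1) ≈ 4.05871. The 6-ball is larger.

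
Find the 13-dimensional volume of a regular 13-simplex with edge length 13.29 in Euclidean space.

Volume = 13.29^13 · √(14/2^13) / 13! ≈ 2678.63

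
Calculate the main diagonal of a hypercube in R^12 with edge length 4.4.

The space diagonal of an n-cube of side s is s√n. Here 4.4·√12 ≈ 15.242.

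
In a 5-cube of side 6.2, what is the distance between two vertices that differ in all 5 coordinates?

The space diagonal of an n-cube of side s is s√n. Here 6.2·√5 ≈ 13.8636.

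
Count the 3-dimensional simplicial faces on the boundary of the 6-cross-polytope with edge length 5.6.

Number of 3-faces = 2^(3+1) · C(6,3+1) = 16 · 15 = 240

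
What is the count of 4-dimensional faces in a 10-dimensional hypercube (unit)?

f_4(10-cube) = (10 choose 4) · 2^6 = 13440.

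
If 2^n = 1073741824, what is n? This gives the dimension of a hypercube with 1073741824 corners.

n = log_2(1073741824) = 30.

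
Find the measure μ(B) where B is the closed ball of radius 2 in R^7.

Volume = π^{7/2}·(2)^7/Γ(9/2) = 2048·π^3/105 ≈ 604.77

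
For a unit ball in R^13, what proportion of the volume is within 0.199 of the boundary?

V(inner)/V(outer) = ((1-0.199)/1)^13 ≈ 0.05588, so the shell fraction is 0.944124.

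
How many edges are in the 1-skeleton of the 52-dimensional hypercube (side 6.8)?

The 52-cube has n·2^(n-1) = 52·2^51 = 52·2251799813685248 = 117093590311632896 edges.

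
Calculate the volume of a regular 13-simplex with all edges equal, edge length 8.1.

Volume = 8.1^13 · √(14/2^13) / 13! ≈ 4.28937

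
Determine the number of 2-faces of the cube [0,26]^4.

Number of 2-faces = C(4,2) · 2^(4-2) = 6 · 4 = 24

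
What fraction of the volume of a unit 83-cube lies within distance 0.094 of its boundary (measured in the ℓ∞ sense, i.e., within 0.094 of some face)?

1 - (1 - 2·0.094)^83 = 1 - 0.812^83 ≈ 0.9999999689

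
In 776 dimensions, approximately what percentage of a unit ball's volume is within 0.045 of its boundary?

1 - (1-0.045)^776 ≈ 1 - 3.038e-16 ≈ (100 - 3.33e-14)%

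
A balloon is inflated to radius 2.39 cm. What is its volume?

The n-ball volume is π^(n/2)·r^n/Γ(n/2+1). With n=3, r=2.39: V ≈ 57.185.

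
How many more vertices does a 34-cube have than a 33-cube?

The 34-cube has 2^34 = 17179869184 vertices. The 33-cube has 2^33 = 8589934592 vertices. Difference: 17179869184 - 8589934592 = 8589934592.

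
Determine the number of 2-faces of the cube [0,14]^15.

Number of 2-faces = C(15,2) · 2^(15-2) = 105 · 8192 = 860160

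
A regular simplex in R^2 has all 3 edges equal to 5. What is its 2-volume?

Area = (√3/4) · 5² = 10.8253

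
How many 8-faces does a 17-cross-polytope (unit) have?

Number of 8-faces = 2^(8+1) · C(17,8+1) = 512 · 24310 = 12446720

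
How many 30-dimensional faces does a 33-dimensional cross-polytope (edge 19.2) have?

An n-cross-polytope has 2^(k+1)·C(n,k+1) k-faces. Here 2^31·C(33,31) = 2147483648·528 = 1133871366144.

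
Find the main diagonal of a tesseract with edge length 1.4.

||(1.4,1.4,...,1.4)|| = √(4)·1.4 = 2.8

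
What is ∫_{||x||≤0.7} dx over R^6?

V_6(0.7) = π^(6/2) · (0.7)^6 / Γ(6/2 + 1) ≈ 0.607976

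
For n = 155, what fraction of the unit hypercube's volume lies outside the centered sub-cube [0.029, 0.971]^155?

1 - (1 - 2·0.029)^155 = 1 - 0.942^155 ≈ 0.999905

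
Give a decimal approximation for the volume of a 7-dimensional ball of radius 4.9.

Volume = π^{7/2}·(4.9)^7/Γ(9/2) ≈ 320445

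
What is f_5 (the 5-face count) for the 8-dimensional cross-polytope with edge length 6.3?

Each 5-face is the convex hull of 6 vertices, one chosen as ±e_i from each of 6 distinct axes: 2^6·C(8,6) = 1792.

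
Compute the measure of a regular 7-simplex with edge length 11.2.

V_7 = √(8) · 11.2^7 / (7! · 2^(7/2)) ≈ 1096.57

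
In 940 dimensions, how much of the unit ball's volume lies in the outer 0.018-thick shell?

Shell fraction = 1 - (1-0.018)^940 ≈ 0.9999999616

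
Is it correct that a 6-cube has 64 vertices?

True. The 6-cube has 2^6 = 64 vertices.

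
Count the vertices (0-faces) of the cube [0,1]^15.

An n-cube has 2^n vertices; for n = 15 that is 2^15 = 32768.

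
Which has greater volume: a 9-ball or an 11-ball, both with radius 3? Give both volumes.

V_9(3.0) ≈ 64924.6. V_11(3.0) ≈ 333763. The 11-ball is larger.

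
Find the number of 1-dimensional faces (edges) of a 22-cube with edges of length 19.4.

An n-cube has n·2^(n-1) edges. With n = 22: 22·2097152 = 46137344.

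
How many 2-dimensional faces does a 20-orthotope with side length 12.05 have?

Choose 2 of 20 axes to span the face (C(20,2) = 190 ways), then fix each of the remaining 18 coordinates at one of its two extreme values (2^18 = 262144 ways): 190·262144 = 49807360.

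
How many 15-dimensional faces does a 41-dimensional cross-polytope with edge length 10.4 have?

Number of 15-faces = 2^(15+1) · C(41,15+1) = 65536 · 103077446706 = 6755283547324416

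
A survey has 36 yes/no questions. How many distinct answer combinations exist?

An n-cube has 2^n vertices; for n = 36 that is 2^36 = 68719476736.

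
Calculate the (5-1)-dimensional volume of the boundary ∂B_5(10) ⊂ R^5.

The surface area of an n-ball is 2π^(n/2) r^(n-1) / Γ(n/2). For n=5, r=10: 80000·π^2/3 ≈ 263189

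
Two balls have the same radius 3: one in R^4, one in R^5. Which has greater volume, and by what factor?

V_4(3) ≈ 399.719, V_5(3) ≈ 1279.1. The 5-ball is larger by a factor of 3.2.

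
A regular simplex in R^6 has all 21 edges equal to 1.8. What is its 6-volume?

V = (1.8^6 / 6!) · √((6+1) / 2^6) ≈ 0.0156229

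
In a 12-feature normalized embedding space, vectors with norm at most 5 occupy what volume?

The n-ball volume is π^(n/2)·r^n/Γ(n/2+1). With n=12, r=5: V = 48828125·π^6/144 ≈ 3.25992e+08.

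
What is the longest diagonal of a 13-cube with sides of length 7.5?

The space diagonal of an n-cube of side s is s√n. Here 7.5·√13 ≈ 27.0416.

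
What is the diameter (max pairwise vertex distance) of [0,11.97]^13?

Diagonal = √13 · 11.97 ≈ 43.1584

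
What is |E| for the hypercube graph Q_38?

An n-cube has n·2^(n-1) edges. With n = 38: 38·137438953472 = 5222680231936.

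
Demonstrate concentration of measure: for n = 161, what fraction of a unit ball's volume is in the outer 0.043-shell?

1 - (1-0.043)^161 ≈ 0.999155 ≈ 99.92%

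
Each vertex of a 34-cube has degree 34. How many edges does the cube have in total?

Number of 1-faces = C(34,1)·2^(34-1) = 34·8589934592 = 292057776128.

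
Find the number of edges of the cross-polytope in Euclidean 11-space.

An n-cross-polytope has 2^(k+1)·C(n,k+1) k-faces. Here 2^2·C(11,2) = 4·55 = 220.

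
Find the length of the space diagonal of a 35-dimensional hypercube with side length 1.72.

d = √(1.72² + 1.72² + ... + 1.72²) [35 terms] = √(35·1.72²) = 1.72√35 ≈ 10.1757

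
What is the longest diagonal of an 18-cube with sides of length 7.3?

d = √(7.3² + 7.3² + ... + 7.3²) [18 terms] = √(18·7.3²) = 7.3√18 ≈ 30.9713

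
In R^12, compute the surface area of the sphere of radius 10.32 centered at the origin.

S_12(10.32) = 2·π^(12/2)·(10.32)^11 / Γ(12/2) ≈ 2.26582e+12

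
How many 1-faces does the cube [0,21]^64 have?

The 64-cube has n·2^(n-1) = 64·2^63 = 64·9223372036854775808 = 590295810358705651712 edges.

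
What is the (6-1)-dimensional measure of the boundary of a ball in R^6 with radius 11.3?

The surface area of an n-ball is 2π^(n/2) r^(n-1) / Γ(n/2). For n=6, r=11.3: 5.71271e+06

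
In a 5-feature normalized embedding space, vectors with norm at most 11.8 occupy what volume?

Volume = π^{5/2}·(11.8)^5/Γ(7/2) ≈ 1.20423e+06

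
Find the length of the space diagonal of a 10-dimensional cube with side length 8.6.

Diagonal = √10 · 8.6 ≈ 27.1956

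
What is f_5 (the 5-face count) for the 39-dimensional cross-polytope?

f_5(39-orthoplex) = 2^6 · (39 choose 6) = 208807872.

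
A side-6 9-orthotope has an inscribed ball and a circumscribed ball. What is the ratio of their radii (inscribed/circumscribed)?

For an n-cube of any side s, the inradius is s/2 and the circumradius is s√n/2, so the ratio is 1/√9 ≈ 0.333333.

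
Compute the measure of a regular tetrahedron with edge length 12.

Volume = (√2/12) · 12³ = 203.647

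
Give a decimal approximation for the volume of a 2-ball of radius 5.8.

Volume = π^{2/2}·(5.8)^2/Γ(2) ≈ 105.683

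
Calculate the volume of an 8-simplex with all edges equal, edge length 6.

Volume = 6^8 · √(9/2^8) / 8! ≈ 7.81071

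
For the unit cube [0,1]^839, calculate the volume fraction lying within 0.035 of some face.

Shell fraction = 1 - (1-0.07)^839 ≈ 1 - 3.607e-27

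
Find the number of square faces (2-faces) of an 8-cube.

Number of 2-faces = C(8,2) · 2^(8-2) = 28 · 64 = 1792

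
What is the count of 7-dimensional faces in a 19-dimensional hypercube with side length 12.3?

f_7(19-cube) = (19 choose 7) · 2^12 = 206389248.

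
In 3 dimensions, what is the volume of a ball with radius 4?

Volume = π^{3/2}·(4)^3/Γ(5/2) = 256·π/3 ≈ 268.083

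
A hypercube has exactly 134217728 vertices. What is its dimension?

Since 2^n = 134217728, we have n = 27.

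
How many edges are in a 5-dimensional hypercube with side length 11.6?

Number of 1-faces = C(5,1) · 2^(5-1) = 5 · 16 = 80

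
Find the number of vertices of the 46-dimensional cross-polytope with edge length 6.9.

An n-cross-polytope has 2n vertices; here n = 46, giving 92.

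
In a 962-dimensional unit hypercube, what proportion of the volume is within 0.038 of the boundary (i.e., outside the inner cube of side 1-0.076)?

1 - (1 - 2·0.038)^962 = 1 - 0.924^962 ≈ 1 - 9.472e-34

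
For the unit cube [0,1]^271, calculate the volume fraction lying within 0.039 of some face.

Shell fraction = 1 - (1-0.078)^271 ≈ 1 - 2.767e-10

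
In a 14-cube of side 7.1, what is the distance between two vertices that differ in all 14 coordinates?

||(7.1,7.1,...,7.1)|| = √(14)·7.1 ≈ 26.5658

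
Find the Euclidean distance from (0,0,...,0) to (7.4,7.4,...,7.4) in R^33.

Diagonal = √33 · 7.4 ≈ 42.5098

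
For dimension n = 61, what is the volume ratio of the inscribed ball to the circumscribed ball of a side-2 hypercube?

V_in / V_out = (r_in/r_out)^61 = (1/√61)^61 = 61^(-61/2) ≈ 3.52728e-55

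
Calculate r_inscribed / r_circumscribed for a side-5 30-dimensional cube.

r_in = 5/2 (half the side); r_out = 5√30/2 (half the diagonal). Ratio = 1/√30 ≈ 0.182574.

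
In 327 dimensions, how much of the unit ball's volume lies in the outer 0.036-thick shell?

V(inner)/V(outer) = ((1-0.036)/1)^327 ≈ 6.211e-06, so the shell fraction is 0.999994.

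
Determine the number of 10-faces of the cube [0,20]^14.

Choose 10 of 14 axes to span the face (C(14,10) = 1001 ways), then fix each of the remaining 4 coordinates at one of its two extreme values (2^4 = 16 ways): 1001·16 = 16016.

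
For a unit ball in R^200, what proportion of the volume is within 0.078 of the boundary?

V(inner)/V(outer) = ((1-0.078)/1)^200 ≈ 8.835e-08, so the shell fraction is 0.9999999117.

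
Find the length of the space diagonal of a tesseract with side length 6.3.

||(6.3,6.3,...,6.3)|| = √(4)·6.3 = 12.6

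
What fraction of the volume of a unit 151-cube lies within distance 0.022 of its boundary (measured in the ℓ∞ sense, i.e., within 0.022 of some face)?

1 - (1 - 2·0.022)^151 = 1 - 0.956^151 ≈ 0.99888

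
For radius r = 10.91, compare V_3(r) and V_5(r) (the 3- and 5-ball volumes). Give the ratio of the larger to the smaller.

V_3(10.91) ≈ 5439.55, V_5(10.91) ≈ 813621. The 5-ball is larger by a factor of 149.6.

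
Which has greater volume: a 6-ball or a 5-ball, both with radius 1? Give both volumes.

V_6(1) ≈ 5.16771. V_5(1) ≈ 5.26379. The 5-ball is larger.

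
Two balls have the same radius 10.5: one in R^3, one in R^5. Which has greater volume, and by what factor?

V_3(10.5) ≈ 4849.05, V_5(10.5) ≈ 671808. The 5-ball is larger by a factor of 138.5.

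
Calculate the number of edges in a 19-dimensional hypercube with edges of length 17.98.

An n-cube has n·2^(n-1) edges. With n = 19: 19·262144 = 4980736.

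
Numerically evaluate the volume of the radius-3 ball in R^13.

The n-ball volume is π^(n/2)·r^n/Γ(n/2+1). With n=13, r=3: V = 7558272·π^6/5005 ≈ 1.45184e+06.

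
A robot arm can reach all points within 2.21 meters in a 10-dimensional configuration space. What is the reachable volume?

V_10(2.21) = π^(10/2) · (2.21)^10 / Γ(10/2 + 1) ≈ 7087.46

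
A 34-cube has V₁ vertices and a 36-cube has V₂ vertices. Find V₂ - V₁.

V₁ = 2^34 = 17179869184. V₂ = 2^36 = 68719476736. V₂ - V₁ = 51539607552.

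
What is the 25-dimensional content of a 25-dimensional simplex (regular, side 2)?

Volume = 2^25 · √(26/2^25) / 25! ≈ 1.90421e-21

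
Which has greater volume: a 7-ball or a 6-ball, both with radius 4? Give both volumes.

V_7(4) ≈ 77410.6. V_6(4) ≈ 21167. The 7-ball is larger.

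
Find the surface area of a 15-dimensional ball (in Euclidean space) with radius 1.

S = n·V_n(r)/r = 15·V_15(1)/1 (volume-to-surface relation), giving 256·π^7/135135 ≈ 5.72165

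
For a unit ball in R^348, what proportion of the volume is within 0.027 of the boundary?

V(inner)/V(outer) = ((1-0.027)/1)^348 ≈ 7.299e-05, so the shell fraction is 0.999927.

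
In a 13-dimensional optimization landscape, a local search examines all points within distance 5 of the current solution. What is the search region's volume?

Volume = π^{13/2}·(5)^13/Γ(15/2) = 31250000000·π^6/27027 ≈ 1.11161e+09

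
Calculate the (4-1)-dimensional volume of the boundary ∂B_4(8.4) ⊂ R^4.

S_4(8.4) = 2·π^(4/2)·(8.4)^3 / Γ(4/2) ≈ 11699.5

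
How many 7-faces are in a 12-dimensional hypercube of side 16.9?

An n-cube has C(n,k)·2^(n-k) k-faces. Here C(12,7)·2^5 = 792·32 = 25344.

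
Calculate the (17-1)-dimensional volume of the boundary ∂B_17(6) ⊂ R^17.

S = n·V_n(r)/r = 17·V_17(6)/6 (volume-to-surface relation), giving 17832200896512·π^8/25025 ≈ 6.76129e+12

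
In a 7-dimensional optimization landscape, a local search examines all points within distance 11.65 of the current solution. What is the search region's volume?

The n-ball volume is π^(n/2)·r^n/Γ(n/2+1). With n=7, r=11.65: V ≈ 1.37614e+08.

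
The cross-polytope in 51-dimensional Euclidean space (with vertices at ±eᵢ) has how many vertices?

The vertices are ±e_1, ..., ±e_51, so there are 2·51 = 102.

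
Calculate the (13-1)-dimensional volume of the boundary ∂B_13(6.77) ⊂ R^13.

|∂B_13(6.77)| ≈ 1.09736e+11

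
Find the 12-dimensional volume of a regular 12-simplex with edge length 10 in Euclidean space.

V_12 = √(13) · 10^12 / (12! · 2^(12/2)) ≈ 117.613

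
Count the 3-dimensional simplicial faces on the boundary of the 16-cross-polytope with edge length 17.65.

f_3(16-orthoplex) = 2^4 · (16 choose 4) = 29120.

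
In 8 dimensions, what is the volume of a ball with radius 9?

V_8(9) = π^(8/2) · (9)^8 / Γ(8/2 + 1) = 14348907·π^4/8 ≈ 1.74714e+08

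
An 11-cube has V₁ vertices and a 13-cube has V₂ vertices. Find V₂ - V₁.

V₁ = 2^11 = 2048. V₂ = 2^13 = 8192. V₂ - V₁ = 6144.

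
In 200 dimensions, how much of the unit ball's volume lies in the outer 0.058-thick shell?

V(inner)/V(outer) = ((1-0.058)/1)^200 ≈ 6.459e-06, so the shell fraction is 0.999994.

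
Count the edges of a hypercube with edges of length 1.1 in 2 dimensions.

An n-cube has n·2^(n-1) edges. With n = 2: 2·2 = 4.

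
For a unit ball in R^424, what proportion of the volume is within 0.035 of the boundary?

1 - (1-0.035)^424 ≈ 0.9999997248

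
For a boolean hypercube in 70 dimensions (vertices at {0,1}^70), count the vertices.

Each vertex is a binary string of length 70, so there are 2^70 = 1180591620717411303424.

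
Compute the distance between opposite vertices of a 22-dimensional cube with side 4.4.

d = √(4.4² + 4.4² + ... + 4.4²) [22 terms] = √(22·4.4²) = 4.4√22 ≈ 20.6378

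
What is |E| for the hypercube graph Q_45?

The 45-cube has n·2^(n-1) = 45·2^44 = 45·17592186044416 = 791648371998720 edges.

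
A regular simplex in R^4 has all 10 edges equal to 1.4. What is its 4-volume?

V_4 = √(5) · 1.4^4 / (4! · 2^(4/2)) ≈ 0.08948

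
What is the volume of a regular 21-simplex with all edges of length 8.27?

V = (8.27^21 / 21!) · √((21+1) / 2^21) ≈ 0.001174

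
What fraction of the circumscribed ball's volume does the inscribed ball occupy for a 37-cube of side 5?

The radii are 5/2 and 5√37/2, so the volume ratio is (1/√37)^37 = 37^{-37/2} ≈ 9.73348e-30.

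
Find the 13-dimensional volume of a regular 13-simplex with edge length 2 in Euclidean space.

V = (2^13 / 13!) · √((13+1) / 2^13) ≈ 5.43849e-08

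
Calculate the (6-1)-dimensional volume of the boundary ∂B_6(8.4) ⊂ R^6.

The surface area of an n-ball is 2π^(n/2) r^(n-1) / Γ(n/2). For n=6, r=8.4: 1.29672e+06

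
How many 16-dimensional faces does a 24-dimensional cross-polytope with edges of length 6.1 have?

f_16(24-orthoplex) = 2^17 · (24 choose 17) = 45364543488.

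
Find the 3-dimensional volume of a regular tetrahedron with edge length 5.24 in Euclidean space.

Volume = (√2/12) · 5.24³ = 16.9562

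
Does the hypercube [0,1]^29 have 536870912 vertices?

True. The 29-cube has 2^29 = 536870912 vertices.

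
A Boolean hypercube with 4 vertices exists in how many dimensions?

Since 2^n = 4, we have n = 2.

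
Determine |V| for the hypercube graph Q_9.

Each vertex is a binary string of length 9, so there are 2^9 = 512.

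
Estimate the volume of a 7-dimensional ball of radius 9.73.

V_7(9.73) = π^(7/2) · (9.73)^7 / Γ(7/2 + 1) ≈ 3.90095e+07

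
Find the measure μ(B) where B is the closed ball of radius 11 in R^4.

V_4(11) = π^(4/2) · (11)^4 / Γ(4/2 + 1) = 14641·π^2/2 ≈ 72250.4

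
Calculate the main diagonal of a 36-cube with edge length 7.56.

The space diagonal of an n-cube of side s is s√n. Here 7.56·√36 = 45.36.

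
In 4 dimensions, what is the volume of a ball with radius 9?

The n-ball volume is π^(n/2)·r^n/Γ(n/2+1). With n=4, r=9: V = 6561·π^2/2 ≈ 32377.2.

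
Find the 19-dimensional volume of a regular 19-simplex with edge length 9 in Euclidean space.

Volume = 9^19 · √(20/2^19) / 19! ≈ 0.0685872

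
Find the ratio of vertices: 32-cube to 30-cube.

The 32-cube has 2^32 = 4294967296 vertices. The 30-cube has 2^30 = 1073741824 vertices. Ratio: 4294967296/1073741824 = 4.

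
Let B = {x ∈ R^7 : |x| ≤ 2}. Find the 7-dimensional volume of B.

The n-ball volume is π^(n/2)·r^n/Γ(n/2+1). With n=7, r=2: V = 2048·π^3/105 ≈ 604.77.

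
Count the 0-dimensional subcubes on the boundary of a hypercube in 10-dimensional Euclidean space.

f_0(10-cube) = (10 choose 0) · 2^10 = 1024.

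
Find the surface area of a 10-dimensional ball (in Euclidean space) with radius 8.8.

S_10(8.8) = 2·π^(10/2)·(8.8)^9 / Γ(10/2) ≈ 8.07072e+09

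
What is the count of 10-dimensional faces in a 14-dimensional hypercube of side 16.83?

Choose 10 of 14 axes to span the face (C(14,10) = 1001 ways), then fix each of the remaining 4 coordinates at one of its two extreme values (2^4 = 16 ways): 1001·16 = 16016.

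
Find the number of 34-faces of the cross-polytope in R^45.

f_34(45-orthoplex) = 2^35 · (45 choose 35) = 109614000491879989248.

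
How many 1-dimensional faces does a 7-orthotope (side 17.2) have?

An n-cube has C(n,k)·2^(n-k) k-faces. Here C(7,1)·2^6 = 7·64 = 448.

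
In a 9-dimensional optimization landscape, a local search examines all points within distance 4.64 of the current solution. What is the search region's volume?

Volume = π^{9/2}·(4.64)^9/Γ(11/2) ≈ 3.28836e+06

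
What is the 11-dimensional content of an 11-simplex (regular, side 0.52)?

For a regular n-simplex with edge a, V = (a^n / n!)·√((n+1)/2^n). With a=0.52, n=11: V ≈ 1.44147e-12.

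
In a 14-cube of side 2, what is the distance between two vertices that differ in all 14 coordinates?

||(2,2,...,2)|| = √(14)·2 ≈ 7.48331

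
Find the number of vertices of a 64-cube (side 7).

Each vertex is a binary string of length 64, so there are 2^64 = 18446744073709551616.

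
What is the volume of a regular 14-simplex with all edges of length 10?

Volume = 10^14 · √(15/2^14) / 14! ≈ 34.7078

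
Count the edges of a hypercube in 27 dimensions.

The 27-cube has n·2^(n-1) = 27·2^26 = 27·67108864 = 1811939328 edges.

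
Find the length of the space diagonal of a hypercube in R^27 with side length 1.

The space diagonal of an n-cube of side s is s√n. Here 1·√27 ≈ 5.19615.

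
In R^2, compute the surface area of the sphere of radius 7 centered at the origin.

|∂B_2(7)| = 2πr = 2π·7 ≈ 43.9823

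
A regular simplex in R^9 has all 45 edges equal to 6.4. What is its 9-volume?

Volume = 6.4^9 · √(10/2^9) / 9! ≈ 6.9378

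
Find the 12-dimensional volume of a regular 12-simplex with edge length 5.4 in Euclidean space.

For a regular n-simplex with edge a, V = (a^n / n!)·√((n+1)/2^n). With a=5.4, n=12: V ≈ 0.0723069.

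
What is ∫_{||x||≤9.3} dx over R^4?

The n-ball volume is π^(n/2)·r^n/Γ(n/2+1). With n=4, r=9.3: V ≈ 36914.9.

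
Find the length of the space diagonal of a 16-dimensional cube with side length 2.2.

||(2.2,2.2,...,2.2)|| = √(16)·2.2 = 8.8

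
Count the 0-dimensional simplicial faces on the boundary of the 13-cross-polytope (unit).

f_0(13-orthoplex) = 2^1 · (13 choose 1) = 26.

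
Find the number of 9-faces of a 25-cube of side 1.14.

Number of 9-faces = C(25,9) · 2^(25-9) = 2042975 · 65536 = 133888409600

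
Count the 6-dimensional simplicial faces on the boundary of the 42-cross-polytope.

An n-cross-polytope has 2^(k+1)·C(n,k+1) k-faces. Here 2^7·C(42,7) = 128·26978328 = 3453225984.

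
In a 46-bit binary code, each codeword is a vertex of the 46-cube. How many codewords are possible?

The 46-cube has 2^46 = 70368744177664 vertices.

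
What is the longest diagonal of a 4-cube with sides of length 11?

Diagonal = √4 · 11 = 22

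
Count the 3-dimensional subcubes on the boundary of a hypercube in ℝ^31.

f_3(31-cube) = (31 choose 3) · 2^28 = 1206617374720.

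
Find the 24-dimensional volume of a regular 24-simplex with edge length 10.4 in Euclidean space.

V_24 = √(25) · 10.4^24 / (24! · 2^(24/2)) ≈ 0.00504318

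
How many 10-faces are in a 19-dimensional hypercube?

Number of 10-faces = C(19,10) · 2^(19-10) = 92378 · 512 = 47297536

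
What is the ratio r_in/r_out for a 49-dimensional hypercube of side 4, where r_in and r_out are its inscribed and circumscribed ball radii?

For an n-cube of any side s, the inradius is s/2 and the circumradius is s√n/2, so the ratio is 1/√49 ≈ 0.142857.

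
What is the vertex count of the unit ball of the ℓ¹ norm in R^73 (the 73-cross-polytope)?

The 73-dimensional cross-polytope has 2n = 2·73 = 146 vertices.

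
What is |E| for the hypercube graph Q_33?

An n-cube has n·2^(n-1) edges. With n = 33: 33·4294967296 = 141733920768.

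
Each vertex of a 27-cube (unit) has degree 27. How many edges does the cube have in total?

Each of the 2^27 = 134217728 vertices has degree 27; total edges = 27·2^27/2 = 1811939328.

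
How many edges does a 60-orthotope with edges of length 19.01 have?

An n-cube has n·2^(n-1) edges. With n = 60: 60·576460752303423488 = 34587645138205409280.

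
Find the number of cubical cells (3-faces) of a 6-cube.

Choose 3 of 6 axes to span the face (C(6,3) = 20 ways), then fix each of the remaining 3 coordinates at one of its two extreme values (2^3 = 8 ways): 20·8 = 160.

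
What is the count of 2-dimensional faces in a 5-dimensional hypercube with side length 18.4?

An n-cube has C(n,k)·2^(n-k) k-faces. Here C(5,2)·2^3 = 10·8 = 80.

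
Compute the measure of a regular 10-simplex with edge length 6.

V_10 = √(11) · 6^10 / (10! · 2^(10/2)) ≈ 1.72701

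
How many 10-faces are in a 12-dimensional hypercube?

f_10(12-cube) = (12 choose 10) · 2^2 = 264.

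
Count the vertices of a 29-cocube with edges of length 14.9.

The 29-dimensional cross-polytope has 2n = 2·29 = 58 vertices.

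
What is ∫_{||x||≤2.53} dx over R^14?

V_14(2.53) = π^(14/2) · (2.53)^14 / Γ(14/2 + 1) ≈ 263819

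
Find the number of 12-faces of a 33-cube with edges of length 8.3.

f_12(33-cube) = (33 choose 12) · 2^21 = 744105852272640.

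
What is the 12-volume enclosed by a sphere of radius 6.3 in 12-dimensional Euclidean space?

The n-ball volume is π^(n/2)·r^n/Γ(n/2+1). With n=12, r=6.3: V ≈ 5.21979e+09.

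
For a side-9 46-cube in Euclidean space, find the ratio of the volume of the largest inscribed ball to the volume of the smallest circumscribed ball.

The radii are 9/2 and 9√46/2, so the volume ratio is (1/√46)^46 = 46^{-46/2} ≈ 5.70913e-39.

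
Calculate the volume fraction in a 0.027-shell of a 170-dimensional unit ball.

Shell fraction = 1 - (1-0.027)^170 ≈ 0.990468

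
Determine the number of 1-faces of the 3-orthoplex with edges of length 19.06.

Each 1-face is the convex hull of 2 vertices, one chosen as ±e_i from each of 2 distinct axes: 2^2·C(3,2) = 12.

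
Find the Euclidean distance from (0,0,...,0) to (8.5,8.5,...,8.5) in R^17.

Diagonal = √17 · 8.5 ≈ 35.0464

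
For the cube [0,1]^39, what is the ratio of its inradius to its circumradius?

Ratio = (s/2)/(s√39/2) = 39^(-1/2) ≈ 0.160128.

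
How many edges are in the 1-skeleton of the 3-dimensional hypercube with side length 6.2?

Number of 1-faces = C(3,1)·2^(3-1) = 3·4 = 12.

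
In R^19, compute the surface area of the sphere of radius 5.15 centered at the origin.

|∂B_19(5.15)| ≈ 5.75269e+12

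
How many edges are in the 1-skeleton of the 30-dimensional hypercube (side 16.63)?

An n-cube has n·2^(n-1) edges. With n = 30: 30·536870912 = 16106127360.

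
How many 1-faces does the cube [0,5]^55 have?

The 55-cube has n·2^(n-1) = 55·2^54 = 55·18014398509481984 = 990791918021509120 edges.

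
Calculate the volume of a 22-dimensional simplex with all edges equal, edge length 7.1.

V_22 = √(23) · 7.1^22 / (22! · 2^(22/2)) ≈ 1.11289e-05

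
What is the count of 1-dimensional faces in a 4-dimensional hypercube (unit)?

f_1(4-cube) = (4 choose 1) · 2^3 = 32.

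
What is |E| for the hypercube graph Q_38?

Number of 1-faces = C(38,1)·2^(38-1) = 38·137438953472 = 5222680231936.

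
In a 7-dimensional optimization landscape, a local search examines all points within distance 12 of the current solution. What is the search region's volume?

V = 191102976·π^3/35 ≈ 1.69297e+08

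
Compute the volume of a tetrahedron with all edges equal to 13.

Volume = (√2/12) · 13³ = 258.919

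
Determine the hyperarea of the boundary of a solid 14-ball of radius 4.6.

|∂B_14(4.6)| ≈ 3.46416e+09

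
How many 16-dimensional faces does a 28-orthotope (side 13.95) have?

f_16(28-cube) = (28 choose 16) · 2^12 = 124607508480.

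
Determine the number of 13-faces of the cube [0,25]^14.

Number of 13-faces = C(14,13) · 2^(14-13) = 14 · 2 = 28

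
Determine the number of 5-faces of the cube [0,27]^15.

An n-cube has C(n,k)·2^(n-k) k-faces. Here C(15,5)·2^10 = 3003·1024 = 3075072.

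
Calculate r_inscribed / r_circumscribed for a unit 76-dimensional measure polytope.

Ratio = (s/2)/(s√76/2) = 76^(-1/2) ≈ 0.114708.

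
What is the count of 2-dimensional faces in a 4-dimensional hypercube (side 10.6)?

An n-cube has C(n,k)·2^(n-k) k-faces. Here C(4,2)·2^2 = 6·4 = 24.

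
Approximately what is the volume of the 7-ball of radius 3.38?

The n-ball volume is π^(n/2)·r^n/Γ(n/2+1). With n=7, r=3.38: V ≈ 23812.1.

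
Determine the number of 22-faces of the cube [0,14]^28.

Choose 22 of 28 axes to span the face (C(28,22) = 376740 ways), then fix each of the remaining 6 coordinates at one of its two extreme values (2^6 = 64 ways): 376740·64 = 24111360.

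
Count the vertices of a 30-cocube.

Number of vertices = 2n = 60.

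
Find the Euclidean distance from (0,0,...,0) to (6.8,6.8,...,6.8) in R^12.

The space diagonal of an n-cube of side s is s√n. Here 6.8·√12 ≈ 23.5559.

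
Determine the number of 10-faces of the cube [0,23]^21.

Number of 10-faces = C(21,10) · 2^(21-10) = 352716 · 2048 = 722362368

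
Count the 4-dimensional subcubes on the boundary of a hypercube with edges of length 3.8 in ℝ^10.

Choose 4 of 10 axes to span the face (C(10,4) = 210 ways), then fix each of the remaining 6 coordinates at one of its two extreme values (2^6 = 64 ways): 210·64 = 13440.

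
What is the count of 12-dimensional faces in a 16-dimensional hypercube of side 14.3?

Number of 12-faces = C(16,12) · 2^(16-12) = 1820 · 16 = 29120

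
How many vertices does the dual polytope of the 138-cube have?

Number of vertices = 2n = 276.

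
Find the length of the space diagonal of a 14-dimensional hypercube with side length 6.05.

The space diagonal of an n-cube of side s is s√n. Here 6.05·√14 ≈ 22.637.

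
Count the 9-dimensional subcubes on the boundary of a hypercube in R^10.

Number of 9-faces = C(10,9) · 2^(10-9) = 10 · 2 = 20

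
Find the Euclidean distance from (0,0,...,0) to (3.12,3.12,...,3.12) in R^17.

d = √(3.12² + 3.12² + ... + 3.12²) [17 terms] = √(17·3.12²) = 3.12√17 ≈ 12.8641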